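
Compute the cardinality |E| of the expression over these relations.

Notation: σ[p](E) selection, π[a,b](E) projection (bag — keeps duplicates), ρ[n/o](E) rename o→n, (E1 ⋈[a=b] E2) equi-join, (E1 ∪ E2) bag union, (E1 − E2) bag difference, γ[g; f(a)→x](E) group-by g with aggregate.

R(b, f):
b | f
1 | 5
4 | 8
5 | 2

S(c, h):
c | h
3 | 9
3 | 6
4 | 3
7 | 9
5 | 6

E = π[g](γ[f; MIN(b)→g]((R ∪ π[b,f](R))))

Per-node cardinality:
  R → 3
  R → 3
  π[b,f](R) → 3
  (R ∪ π[b,f](R)) → 6
  γ[f; MIN(b)→g]((R ∪ π[b,f](R))) → 3
  π[g](γ[f; MIN(b)→g]((R ∪ π[b,f](R)))) → 3

|E| = 3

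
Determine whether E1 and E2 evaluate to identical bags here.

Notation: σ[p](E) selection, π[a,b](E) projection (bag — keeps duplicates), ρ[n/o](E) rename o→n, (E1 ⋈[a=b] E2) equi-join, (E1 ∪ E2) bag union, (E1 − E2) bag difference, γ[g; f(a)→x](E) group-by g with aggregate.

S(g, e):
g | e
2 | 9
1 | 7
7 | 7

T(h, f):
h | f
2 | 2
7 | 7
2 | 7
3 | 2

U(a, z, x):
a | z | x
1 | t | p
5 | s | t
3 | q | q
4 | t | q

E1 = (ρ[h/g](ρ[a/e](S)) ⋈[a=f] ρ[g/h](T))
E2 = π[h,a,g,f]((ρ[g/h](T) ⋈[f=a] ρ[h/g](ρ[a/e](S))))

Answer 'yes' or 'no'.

E1 per-node cardinality:
  S → 3
  ρ[a/e](S) → 3
  ρ[h/g](ρ[a/e](S)) → 3
  T → 4
  ρ[g/h](T) → 4
  (ρ[h/g](ρ[a/e](S)) ⋈[a=f] ρ[g/h](T)) → 4
E2 per-node cardinality:
  T → 4
  ρ[g/h](T) → 4
  S → 3
  ρ[a/e](S) → 3
  ρ[h/g](ρ[a/e](S)) → 3
  (ρ[g/h](T) ⋈[f=a] ρ[h/g](ρ[a/e](S))) → 4
  π[h,a,g,f]((ρ[g/h](T) ⋈[f=a] ρ[h/g](ρ[a/e](S)))) → 4

E1 and E2 produce the same multiset:
h | a | g | f
1 | 7 | 2 | 7
1 | 7 | 7 | 7
7 | 7 | 2 | 7
7 | 7 | 7 | 7

yes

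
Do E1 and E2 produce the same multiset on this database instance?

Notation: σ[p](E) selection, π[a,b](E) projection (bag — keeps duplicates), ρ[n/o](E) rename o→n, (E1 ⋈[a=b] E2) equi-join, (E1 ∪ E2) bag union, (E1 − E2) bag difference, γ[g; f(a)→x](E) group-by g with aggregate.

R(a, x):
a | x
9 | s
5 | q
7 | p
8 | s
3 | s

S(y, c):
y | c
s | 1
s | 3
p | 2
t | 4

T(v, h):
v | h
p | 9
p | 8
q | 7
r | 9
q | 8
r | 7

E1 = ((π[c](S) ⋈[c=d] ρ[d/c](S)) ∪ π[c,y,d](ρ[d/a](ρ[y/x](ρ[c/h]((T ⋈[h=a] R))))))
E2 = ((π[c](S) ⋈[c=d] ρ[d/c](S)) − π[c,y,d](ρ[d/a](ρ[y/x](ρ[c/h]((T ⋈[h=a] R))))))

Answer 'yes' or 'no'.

E1 stepwise |·|:
  S → 4
  π[c](S) → 4
  S → 4
  ρ[d/c](S) → 4
  (π[c](S) ⋈[c=d] ρ[d/c](S)) → 4
  T → 6
  R → 5
  (T ⋈[h=a] R) → 6
  ρ[c/h]((T ⋈[h=a] R)) → 6
  ρ[y/x](ρ[c/h]((T ⋈[h=a] R))) → 6
  ρ[d/a](ρ[y/x](ρ[c/h]((T ⋈[h=a] R)))) → 6
  π[c,y,d](ρ[d/a](ρ[y/x](ρ[c/h]((T ⋈[h=a] R))))) → 6
  ((π[c](S) ⋈[c=d] ρ[d/c](S)) ∪ π[c,y,d](ρ[d/a](ρ[y/x](ρ[c/h]((T ⋈[h=a] R)))))) → 10
E2 stepwise |·|:
  S → 4
  π[c](S) → 4
  S → 4
  ρ[d/c](S) → 4
  (π[c](S) ⋈[c=d] ρ[d/c](S)) → 4
  T → 6
  R → 5
  (T ⋈[h=a] R) → 6
  ρ[c/h]((T ⋈[h=a] R)) → 6
  ρ[y/x](ρ[c/h]((T ⋈[h=a] R))) → 6
  ρ[d/a](ρ[y/x](ρ[c/h]((T ⋈[h=a] R)))) → 6
  π[c,y,d](ρ[d/a](ρ[y/x](ρ[c/h]((T ⋈[h=a] R))))) → 6
  ((π[c](S) ⋈[c=d] ρ[d/c](S)) − π[c,y,d](ρ[d/a](ρ[y/x](ρ[c/h]((T ⋈[h=a] R)))))) → 4

E1 result:
c | y | d
1 | s | 1
2 | p | 2
3 | s | 3
4 | t | 4
7 | p | 7
7 | p | 7
8 | s | 8
8 | s | 8
9 | s | 9
9 | s | 9
E2 result:
c | y | d
1 | s | 1
2 | p | 2
3 | s | 3
4 | t | 4
Witness: (7, 'p', 7) appears 2× in E1 but 0× in E2.

no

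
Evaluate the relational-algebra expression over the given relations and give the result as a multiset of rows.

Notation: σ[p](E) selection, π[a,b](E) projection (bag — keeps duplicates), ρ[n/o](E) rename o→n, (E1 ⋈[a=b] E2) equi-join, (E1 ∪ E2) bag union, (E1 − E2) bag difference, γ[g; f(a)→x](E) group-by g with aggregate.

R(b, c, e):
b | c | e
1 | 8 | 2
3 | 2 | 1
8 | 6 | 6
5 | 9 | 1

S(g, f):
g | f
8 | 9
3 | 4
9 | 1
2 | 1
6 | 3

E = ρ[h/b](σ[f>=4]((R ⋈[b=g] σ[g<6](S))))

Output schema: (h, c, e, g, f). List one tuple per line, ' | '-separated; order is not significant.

Stepwise |·|:
  R → 4
  S → 5
  σ[g<6](S) → 2
  (R ⋈[b=g] σ[g<6](S)) → 1
  σ[f>=4]((R ⋈[b=g] σ[g<6](S))) → 1
  ρ[h/b](σ[f>=4]((R ⋈[b=g] σ[g<6](S)))) → 1

== RESULT ==
h | c | e | g | f
3 | 2 | 1 | 3 | 4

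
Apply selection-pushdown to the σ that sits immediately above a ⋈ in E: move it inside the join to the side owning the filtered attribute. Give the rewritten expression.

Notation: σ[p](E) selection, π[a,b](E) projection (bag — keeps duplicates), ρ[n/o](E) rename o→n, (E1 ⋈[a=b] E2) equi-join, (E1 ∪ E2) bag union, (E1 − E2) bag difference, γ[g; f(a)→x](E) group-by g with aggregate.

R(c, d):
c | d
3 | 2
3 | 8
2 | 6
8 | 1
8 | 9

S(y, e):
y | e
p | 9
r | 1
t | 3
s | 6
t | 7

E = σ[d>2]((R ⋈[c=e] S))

σ filters on d, owned by the left side.
E' = (σ[d>2](R) ⋈[c=e] S)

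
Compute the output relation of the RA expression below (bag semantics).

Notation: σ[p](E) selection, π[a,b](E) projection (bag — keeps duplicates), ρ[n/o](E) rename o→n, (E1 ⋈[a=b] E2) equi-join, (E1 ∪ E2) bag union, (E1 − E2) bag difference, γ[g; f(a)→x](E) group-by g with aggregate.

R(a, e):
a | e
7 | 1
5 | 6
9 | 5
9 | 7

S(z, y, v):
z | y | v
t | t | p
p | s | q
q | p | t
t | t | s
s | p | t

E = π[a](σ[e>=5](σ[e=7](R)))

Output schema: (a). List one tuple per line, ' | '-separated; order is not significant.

Per-node cardinality:
  R → 4
  σ[e=7](R) → 1
  σ[e>=5](σ[e=7](R)) → 1
  π[a](σ[e>=5](σ[e=7](R))) → 1

== RESULT ==
a
9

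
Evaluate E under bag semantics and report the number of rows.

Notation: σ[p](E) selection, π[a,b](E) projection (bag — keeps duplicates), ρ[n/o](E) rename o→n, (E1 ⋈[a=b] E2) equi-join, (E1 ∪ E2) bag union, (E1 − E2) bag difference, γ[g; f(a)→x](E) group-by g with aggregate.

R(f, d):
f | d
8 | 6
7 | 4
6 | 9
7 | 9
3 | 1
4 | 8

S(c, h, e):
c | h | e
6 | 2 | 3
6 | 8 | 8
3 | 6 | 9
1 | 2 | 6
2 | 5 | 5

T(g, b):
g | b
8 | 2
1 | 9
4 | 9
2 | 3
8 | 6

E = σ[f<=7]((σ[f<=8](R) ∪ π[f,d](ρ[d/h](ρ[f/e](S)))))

Subexpression sizes:
  R → 6
  σ[f<=8](R) → 6
  S → 5
  ρ[f/e](S) → 5
  ρ[d/h](ρ[f/e](S)) → 5
  π[f,d](ρ[d/h](ρ[f/e](S))) → 5
  (σ[f<=8](R) ∪ π[f,d](ρ[d/h](ρ[f/e](S)))) → 11
  σ[f<=7]((σ[f<=8](R) ∪ π[f,d](ρ[d/h](ρ[f/e](S))))) → 8

|E| = 8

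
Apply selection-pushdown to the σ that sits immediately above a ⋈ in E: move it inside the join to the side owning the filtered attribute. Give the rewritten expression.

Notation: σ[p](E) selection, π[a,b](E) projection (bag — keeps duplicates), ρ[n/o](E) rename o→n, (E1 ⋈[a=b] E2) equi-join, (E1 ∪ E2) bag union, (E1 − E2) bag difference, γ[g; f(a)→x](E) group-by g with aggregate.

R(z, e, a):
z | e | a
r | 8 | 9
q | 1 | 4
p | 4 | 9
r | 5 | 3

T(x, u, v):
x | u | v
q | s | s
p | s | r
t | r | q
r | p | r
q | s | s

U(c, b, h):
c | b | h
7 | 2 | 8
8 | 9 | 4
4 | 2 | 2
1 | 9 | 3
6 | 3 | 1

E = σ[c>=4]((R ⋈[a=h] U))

σ filters on c, owned by the right side.
E' = (R ⋈[a=h] σ[c>=4](U))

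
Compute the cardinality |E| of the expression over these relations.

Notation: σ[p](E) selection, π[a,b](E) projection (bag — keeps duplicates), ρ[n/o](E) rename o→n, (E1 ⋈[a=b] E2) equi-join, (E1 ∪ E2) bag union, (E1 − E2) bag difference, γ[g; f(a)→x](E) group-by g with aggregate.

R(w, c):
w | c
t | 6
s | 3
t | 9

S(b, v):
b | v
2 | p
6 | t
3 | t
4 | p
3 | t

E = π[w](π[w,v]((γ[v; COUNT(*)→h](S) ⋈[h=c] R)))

Per-node cardinality:
  S → 5
  γ[v; COUNT(*)→h](S) → 2
  R → 3
  (γ[v; COUNT(*)→h](S) ⋈[h=c] R) → 1
  π[w,v]((γ[v; COUNT(*)→h](S) ⋈[h=c] R)) → 1
  π[w](π[w,v]((γ[v; COUNT(*)→h](S) ⋈[h=c] R))) → 1

|E| = 1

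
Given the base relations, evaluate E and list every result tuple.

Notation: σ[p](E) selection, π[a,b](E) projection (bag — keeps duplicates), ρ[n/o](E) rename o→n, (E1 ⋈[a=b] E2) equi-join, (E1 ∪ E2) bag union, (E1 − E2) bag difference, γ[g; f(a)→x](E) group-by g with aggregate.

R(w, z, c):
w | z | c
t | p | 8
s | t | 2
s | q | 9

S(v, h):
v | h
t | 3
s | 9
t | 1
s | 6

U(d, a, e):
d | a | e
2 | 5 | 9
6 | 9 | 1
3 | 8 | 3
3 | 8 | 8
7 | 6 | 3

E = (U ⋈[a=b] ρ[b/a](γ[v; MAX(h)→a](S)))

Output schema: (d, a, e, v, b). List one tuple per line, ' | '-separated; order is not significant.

Row counts bottom-up:
  U → 5
  S → 4
  γ[v; MAX(h)→a](S) → 2
  ρ[b/a](γ[v; MAX(h)→a](S)) → 2
  (U ⋈[a=b] ρ[b/a](γ[v; MAX(h)→a](S))) → 1

== RESULT ==
d | a | e | v | b
6 | 9 | 1 | s | 9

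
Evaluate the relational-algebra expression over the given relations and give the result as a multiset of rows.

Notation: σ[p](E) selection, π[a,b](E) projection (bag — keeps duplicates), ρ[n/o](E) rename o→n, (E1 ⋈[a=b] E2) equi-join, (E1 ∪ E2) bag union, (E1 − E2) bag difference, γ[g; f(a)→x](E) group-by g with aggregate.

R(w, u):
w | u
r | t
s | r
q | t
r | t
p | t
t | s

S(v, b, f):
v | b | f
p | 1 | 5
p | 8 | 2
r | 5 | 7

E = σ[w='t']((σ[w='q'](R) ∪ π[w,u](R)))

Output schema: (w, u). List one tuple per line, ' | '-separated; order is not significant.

Row counts bottom-up:
  R → 6
  σ[w='q'](R) → 1
  R → 6
  π[w,u](R) → 6
  (σ[w='q'](R) ∪ π[w,u](R)) → 7
  σ[w='t']((σ[w='q'](R) ∪ π[w,u](R))) → 1

== RESULT ==
w | u
t | s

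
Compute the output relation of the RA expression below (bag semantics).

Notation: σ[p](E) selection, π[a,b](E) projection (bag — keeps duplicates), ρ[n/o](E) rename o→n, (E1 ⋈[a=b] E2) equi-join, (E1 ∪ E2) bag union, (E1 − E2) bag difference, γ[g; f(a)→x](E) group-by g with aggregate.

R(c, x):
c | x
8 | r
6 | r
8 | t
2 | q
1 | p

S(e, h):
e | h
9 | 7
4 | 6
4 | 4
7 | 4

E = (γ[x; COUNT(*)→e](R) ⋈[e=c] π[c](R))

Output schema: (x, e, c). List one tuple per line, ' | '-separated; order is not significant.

Row counts bottom-up:
  R → 5
  γ[x; COUNT(*)→e](R) → 4
  R → 5
  π[c](R) → 5
  (γ[x; COUNT(*)→e](R) ⋈[e=c] π[c](R)) → 4

== RESULT ==
x | e | c
p | 1 | 1
q | 1 | 1
r | 2 | 2
t | 1 | 1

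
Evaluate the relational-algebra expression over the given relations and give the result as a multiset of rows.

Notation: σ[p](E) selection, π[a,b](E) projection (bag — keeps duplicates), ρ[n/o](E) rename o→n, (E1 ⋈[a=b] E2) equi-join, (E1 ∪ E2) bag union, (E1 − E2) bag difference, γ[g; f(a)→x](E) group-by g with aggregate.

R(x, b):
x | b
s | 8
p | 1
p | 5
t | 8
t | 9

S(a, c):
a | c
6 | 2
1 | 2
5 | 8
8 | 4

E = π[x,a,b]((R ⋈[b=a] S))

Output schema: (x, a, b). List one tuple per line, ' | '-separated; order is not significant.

Stepwise |·|:
  R → 5
  S → 4
  (R ⋈[b=a] S) → 4
  π[x,a,b]((R ⋈[b=a] S)) → 4

== RESULT ==
x | a | b
p | 1 | 1
p | 5 | 5
s | 8 | 8
t | 8 | 8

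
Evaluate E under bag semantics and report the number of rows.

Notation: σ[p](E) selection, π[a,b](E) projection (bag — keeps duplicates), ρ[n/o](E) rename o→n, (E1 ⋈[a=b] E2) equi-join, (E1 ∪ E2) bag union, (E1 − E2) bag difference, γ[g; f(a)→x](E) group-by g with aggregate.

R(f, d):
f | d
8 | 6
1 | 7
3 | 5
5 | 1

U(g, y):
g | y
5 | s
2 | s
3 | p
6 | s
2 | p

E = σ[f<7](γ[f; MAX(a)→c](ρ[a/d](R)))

Per-node cardinality:
  R → 4
  ρ[a/d](R) → 4
  γ[f; MAX(a)→c](ρ[a/d](R)) → 4
  σ[f<7](γ[f; MAX(a)→c](ρ[a/d](R))) → 3

|E| = 3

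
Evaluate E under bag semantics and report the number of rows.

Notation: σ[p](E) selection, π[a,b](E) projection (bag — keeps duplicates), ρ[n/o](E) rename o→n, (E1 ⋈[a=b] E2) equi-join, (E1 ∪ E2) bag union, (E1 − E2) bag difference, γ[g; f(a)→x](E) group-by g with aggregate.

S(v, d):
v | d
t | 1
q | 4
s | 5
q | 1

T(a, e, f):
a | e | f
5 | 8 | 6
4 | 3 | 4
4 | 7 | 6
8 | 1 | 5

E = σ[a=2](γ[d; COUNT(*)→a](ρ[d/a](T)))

Per-node cardinality:
  T → 4
  ρ[d/a](T) → 4
  γ[d; COUNT(*)→a](ρ[d/a](T)) → 3
  σ[a=2](γ[d; COUNT(*)→a](ρ[d/a](T))) → 1

|E| = 1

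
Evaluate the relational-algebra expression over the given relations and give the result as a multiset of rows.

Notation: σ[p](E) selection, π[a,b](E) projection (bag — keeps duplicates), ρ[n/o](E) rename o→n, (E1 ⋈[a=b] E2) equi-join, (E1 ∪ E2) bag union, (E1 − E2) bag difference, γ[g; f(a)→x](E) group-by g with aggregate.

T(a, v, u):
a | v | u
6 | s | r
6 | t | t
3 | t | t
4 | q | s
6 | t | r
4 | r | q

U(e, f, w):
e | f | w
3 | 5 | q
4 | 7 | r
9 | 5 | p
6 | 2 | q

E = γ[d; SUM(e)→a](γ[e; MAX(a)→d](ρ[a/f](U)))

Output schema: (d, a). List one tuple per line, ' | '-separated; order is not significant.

Row counts bottom-up:
  U → 4
  ρ[a/f](U) → 4
  γ[e; MAX(a)→d](ρ[a/f](U)) → 4
  γ[d; SUM(e)→a](γ[e; MAX(a)→d](ρ[a/f](U))) → 3

== RESULT ==
d | a
2 | 6
5 | 12
7 | 4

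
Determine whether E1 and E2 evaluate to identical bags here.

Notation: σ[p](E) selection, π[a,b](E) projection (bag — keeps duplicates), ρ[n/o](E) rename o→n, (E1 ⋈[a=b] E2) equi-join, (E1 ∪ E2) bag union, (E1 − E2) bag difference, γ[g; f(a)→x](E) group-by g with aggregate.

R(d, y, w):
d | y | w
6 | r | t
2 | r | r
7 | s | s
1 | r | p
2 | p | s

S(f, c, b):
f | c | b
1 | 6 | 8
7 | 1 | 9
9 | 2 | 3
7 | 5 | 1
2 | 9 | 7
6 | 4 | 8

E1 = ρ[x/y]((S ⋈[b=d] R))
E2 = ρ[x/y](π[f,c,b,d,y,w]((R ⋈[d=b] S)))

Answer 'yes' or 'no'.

E1 subexpression sizes:
  S → 6
  R → 5
  (S ⋈[b=d] R) → 2
  ρ[x/y]((S ⋈[b=d] R)) → 2
E2 subexpression sizes:
  R → 5
  S → 6
  (R ⋈[d=b] S) → 2
  π[f,c,b,d,y,w]((R ⋈[d=b] S)) → 2
  ρ[x/y](π[f,c,b,d,y,w]((R ⋈[d=b] S))) → 2

E1 and E2 produce the same multiset:
f | c | b | d | x | w
2 | 9 | 7 | 7 | s | s
7 | 5 | 1 | 1 | r | p

yes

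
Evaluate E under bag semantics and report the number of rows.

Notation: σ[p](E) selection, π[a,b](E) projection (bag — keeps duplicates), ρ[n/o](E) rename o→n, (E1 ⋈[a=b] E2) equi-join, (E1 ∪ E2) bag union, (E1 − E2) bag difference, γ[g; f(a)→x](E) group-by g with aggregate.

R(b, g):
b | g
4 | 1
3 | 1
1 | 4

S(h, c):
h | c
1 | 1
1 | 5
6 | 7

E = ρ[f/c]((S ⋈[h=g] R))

Subexpression sizes:
  S → 3
  R → 3
  (S ⋈[h=g] R) → 4
  ρ[f/c]((S ⋈[h=g] R)) → 4

|E| = 4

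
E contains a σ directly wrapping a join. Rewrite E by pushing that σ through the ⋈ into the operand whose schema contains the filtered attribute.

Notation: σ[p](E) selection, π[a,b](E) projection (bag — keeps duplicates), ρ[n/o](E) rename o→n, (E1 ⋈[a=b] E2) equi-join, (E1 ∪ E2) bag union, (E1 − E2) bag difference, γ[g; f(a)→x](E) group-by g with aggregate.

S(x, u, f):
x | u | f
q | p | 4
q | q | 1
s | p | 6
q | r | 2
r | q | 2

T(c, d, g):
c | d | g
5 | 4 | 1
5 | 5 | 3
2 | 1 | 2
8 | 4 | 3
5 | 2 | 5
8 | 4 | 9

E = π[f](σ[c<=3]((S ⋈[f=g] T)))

σ filters on c, owned by the right side.
E' = π[f]((S ⋈[f=g] σ[c<=3](T)))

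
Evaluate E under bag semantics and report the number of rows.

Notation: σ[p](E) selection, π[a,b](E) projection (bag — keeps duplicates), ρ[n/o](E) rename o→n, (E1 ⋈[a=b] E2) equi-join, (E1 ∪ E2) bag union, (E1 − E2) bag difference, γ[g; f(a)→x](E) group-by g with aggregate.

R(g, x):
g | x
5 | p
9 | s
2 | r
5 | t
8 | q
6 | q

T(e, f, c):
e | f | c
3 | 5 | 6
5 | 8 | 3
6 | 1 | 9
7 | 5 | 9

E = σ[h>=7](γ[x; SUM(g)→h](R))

Stepwise |·|:
  R → 6
  γ[x; SUM(g)→h](R) → 5
  σ[h>=7](γ[x; SUM(g)→h](R)) → 2

|E| = 2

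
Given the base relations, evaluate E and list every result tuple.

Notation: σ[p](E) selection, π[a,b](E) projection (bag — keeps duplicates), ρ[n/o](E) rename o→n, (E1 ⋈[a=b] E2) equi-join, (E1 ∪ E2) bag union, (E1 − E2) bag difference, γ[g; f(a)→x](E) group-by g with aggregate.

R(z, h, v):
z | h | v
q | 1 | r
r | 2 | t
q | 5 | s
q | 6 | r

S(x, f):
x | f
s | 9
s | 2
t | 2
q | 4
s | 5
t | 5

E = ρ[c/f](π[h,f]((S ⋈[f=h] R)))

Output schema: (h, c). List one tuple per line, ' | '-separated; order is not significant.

Row counts bottom-up:
  S → 6
  R → 4
  (S ⋈[f=h] R) → 4
  π[h,f]((S ⋈[f=h] R)) → 4
  ρ[c/f](π[h,f]((S ⋈[f=h] R))) → 4

== RESULT ==
h | c
2 | 2
2 | 2
5 | 5
5 | 5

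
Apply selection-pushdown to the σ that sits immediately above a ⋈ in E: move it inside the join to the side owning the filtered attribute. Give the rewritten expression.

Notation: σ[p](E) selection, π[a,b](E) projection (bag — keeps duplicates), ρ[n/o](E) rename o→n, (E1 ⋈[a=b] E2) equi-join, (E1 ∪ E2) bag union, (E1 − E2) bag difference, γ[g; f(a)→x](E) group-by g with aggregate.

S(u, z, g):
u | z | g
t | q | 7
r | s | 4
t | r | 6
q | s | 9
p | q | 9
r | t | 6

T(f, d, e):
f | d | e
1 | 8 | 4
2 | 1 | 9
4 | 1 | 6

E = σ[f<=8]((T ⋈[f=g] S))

σ filters on f, owned by the left side.
E' = (σ[f<=8](T) ⋈[f=g] S)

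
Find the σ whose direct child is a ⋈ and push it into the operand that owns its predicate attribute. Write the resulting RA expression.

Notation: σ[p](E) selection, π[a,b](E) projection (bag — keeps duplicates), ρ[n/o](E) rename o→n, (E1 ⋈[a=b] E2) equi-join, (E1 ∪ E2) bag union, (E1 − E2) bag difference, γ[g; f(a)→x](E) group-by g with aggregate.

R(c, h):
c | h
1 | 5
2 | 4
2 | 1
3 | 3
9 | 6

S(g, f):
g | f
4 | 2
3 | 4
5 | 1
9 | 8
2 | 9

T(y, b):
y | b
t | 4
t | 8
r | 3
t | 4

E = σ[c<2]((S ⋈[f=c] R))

σ filters on c, owned by the right side.
E' = (S ⋈[f=c] σ[c<2](R))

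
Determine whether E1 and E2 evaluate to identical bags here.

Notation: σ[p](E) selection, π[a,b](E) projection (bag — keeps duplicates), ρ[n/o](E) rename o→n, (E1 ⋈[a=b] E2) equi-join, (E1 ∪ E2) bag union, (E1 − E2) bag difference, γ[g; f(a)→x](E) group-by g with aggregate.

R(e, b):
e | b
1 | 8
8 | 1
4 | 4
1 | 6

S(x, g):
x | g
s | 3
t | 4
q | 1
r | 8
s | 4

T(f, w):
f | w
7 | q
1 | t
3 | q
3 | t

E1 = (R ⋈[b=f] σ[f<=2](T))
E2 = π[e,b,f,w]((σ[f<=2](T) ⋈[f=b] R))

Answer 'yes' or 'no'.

E1 subexpression sizes:
  R → 4
  T → 4
  σ[f<=2](T) → 1
  (R ⋈[b=f] σ[f<=2](T)) → 1
E2 subexpression sizes:
  T → 4
  σ[f<=2](T) → 1
  R → 4
  (σ[f<=2](T) ⋈[f=b] R) → 1
  π[e,b,f,w]((σ[f<=2](T) ⋈[f=b] R)) → 1

E1 and E2 produce the same multiset:
e | b | f | w
8 | 1 | 1 | t

yes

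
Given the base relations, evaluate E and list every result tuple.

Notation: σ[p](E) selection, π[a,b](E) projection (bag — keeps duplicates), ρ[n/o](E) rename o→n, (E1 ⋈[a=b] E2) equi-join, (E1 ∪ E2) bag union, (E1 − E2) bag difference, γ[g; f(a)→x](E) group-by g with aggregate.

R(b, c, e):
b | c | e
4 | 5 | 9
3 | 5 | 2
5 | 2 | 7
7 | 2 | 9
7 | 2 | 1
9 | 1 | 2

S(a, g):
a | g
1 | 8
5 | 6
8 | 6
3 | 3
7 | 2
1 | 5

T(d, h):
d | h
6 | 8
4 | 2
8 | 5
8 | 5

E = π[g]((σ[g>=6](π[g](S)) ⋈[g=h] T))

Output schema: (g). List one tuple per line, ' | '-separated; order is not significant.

Subexpression sizes:
  S → 6
  π[g](S) → 6
  σ[g>=6](π[g](S)) → 3
  T → 4
  (σ[g>=6](π[g](S)) ⋈[g=h] T) → 1
  π[g]((σ[g>=6](π[g](S)) ⋈[g=h] T)) → 1

== RESULT ==
g
8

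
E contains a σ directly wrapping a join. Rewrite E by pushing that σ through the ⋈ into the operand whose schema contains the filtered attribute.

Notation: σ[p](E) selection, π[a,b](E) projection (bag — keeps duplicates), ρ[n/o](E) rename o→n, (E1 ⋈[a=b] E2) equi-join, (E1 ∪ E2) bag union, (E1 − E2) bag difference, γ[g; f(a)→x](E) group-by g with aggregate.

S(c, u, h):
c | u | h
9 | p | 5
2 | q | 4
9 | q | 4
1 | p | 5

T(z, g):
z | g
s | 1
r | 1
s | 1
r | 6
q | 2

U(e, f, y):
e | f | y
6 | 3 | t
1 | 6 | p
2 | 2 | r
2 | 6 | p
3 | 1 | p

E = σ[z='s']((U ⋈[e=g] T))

σ filters on z, owned by the right side.
E' = (U ⋈[e=g] σ[z='s'](T))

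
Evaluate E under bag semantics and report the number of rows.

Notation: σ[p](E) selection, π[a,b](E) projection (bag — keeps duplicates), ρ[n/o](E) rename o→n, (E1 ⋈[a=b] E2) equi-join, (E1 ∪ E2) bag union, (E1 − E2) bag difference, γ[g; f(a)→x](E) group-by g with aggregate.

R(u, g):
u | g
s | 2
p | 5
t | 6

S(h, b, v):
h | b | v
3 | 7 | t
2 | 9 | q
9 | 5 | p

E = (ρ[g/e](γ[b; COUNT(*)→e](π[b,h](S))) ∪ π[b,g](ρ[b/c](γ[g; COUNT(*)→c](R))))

Subexpression sizes:
  S → 3
  π[b,h](S) → 3
  γ[b; COUNT(*)→e](π[b,h](S)) → 3
  ρ[g/e](γ[b; COUNT(*)→e](π[b,h](S))) → 3
  R → 3
  γ[g; COUNT(*)→c](R) → 3
  ρ[b/c](γ[g; COUNT(*)→c](R)) → 3
  π[b,g](ρ[b/c](γ[g; COUNT(*)→c](R))) → 3
  (ρ[g/e](γ[b; COUNT(*)→e](π[b,h](S))) ∪ π[b,g](ρ[b/c](γ[g; COUNT(*)→c](R)))) → 6

|E| = 6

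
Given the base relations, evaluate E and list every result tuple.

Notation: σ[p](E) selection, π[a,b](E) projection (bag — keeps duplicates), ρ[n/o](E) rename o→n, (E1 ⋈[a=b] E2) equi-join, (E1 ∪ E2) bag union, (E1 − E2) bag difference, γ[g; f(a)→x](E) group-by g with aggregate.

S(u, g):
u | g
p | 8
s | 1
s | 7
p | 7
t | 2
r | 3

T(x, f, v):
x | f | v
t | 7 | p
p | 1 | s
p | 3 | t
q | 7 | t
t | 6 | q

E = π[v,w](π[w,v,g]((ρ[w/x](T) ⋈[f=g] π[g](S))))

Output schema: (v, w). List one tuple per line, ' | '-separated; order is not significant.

Per-node cardinality:
  T → 5
  ρ[w/x](T) → 5
  S → 6
  π[g](S) → 6
  (ρ[w/x](T) ⋈[f=g] π[g](S)) → 6
  π[w,v,g]((ρ[w/x](T) ⋈[f=g] π[g](S))) → 6
  π[v,w](π[w,v,g]((ρ[w/x](T) ⋈[f=g] π[g](S)))) → 6

== RESULT ==
v | w
p | t
p | t
s | p
t | p
t | q
t | q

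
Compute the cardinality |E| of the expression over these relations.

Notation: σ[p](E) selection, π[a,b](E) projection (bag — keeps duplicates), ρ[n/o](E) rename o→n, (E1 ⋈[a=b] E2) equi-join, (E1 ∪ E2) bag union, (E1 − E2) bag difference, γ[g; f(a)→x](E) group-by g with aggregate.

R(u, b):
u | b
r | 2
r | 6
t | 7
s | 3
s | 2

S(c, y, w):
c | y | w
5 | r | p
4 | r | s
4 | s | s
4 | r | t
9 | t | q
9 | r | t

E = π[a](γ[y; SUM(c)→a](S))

Per-node cardinality:
  S → 6
  γ[y; SUM(c)→a](S) → 3
  π[a](γ[y; SUM(c)→a](S)) → 3

|E| = 3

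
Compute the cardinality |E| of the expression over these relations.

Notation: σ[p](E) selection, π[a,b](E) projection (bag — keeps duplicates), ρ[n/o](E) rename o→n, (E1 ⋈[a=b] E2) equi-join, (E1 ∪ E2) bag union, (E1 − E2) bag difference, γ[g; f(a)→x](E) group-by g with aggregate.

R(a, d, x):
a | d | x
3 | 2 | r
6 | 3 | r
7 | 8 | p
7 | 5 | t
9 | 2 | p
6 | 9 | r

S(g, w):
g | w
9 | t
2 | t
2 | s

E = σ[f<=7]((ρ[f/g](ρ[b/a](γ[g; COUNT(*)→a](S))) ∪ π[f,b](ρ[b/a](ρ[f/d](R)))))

Subexpression sizes:
  S → 3
  γ[g; COUNT(*)→a](S) → 2
  ρ[b/a](γ[g; COUNT(*)→a](S)) → 2
  ρ[f/g](ρ[b/a](γ[g; COUNT(*)→a](S))) → 2
  R → 6
  ρ[f/d](R) → 6
  ρ[b/a](ρ[f/d](R)) → 6
  π[f,b](ρ[b/a](ρ[f/d](R))) → 6
  (ρ[f/g](ρ[b/a](γ[g; COUNT(*)→a](S))) ∪ π[f,b](ρ[b/a](ρ[f/d](R)))) → 8
  σ[f<=7]((ρ[f/g](ρ[b/a](γ[g; COUNT(*)→a](S))) ∪ π[f,b](ρ[b/a](ρ[f/d](R))))) → 5

|E| = 5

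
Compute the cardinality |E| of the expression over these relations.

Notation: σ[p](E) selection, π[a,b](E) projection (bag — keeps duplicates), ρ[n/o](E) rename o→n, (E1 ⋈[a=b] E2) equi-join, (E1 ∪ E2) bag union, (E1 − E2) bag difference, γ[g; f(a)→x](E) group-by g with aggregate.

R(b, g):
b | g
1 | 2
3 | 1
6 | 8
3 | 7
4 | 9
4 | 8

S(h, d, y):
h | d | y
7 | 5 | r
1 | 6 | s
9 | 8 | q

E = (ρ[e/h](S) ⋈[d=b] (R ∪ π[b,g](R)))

Row counts bottom-up:
  S → 3
  ρ[e/h](S) → 3
  R → 6
  R → 6
  π[b,g](R) → 6
  (R ∪ π[b,g](R)) → 12
  (ρ[e/h](S) ⋈[d=b] (R ∪ π[b,g](R))) → 2

|E| = 2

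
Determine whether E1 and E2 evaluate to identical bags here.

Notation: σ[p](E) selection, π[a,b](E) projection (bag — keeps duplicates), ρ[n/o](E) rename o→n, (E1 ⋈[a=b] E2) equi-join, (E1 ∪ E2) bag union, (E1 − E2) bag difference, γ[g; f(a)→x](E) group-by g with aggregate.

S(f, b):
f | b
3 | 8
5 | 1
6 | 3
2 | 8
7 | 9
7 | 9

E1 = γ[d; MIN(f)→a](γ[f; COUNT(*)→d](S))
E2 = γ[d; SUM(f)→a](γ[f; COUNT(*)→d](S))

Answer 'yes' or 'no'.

E1 row counts bottom-up:
  S → 6
  γ[f; COUNT(*)→d](S) → 5
  γ[d; MIN(f)→a](γ[f; COUNT(*)→d](S)) → 2
E2 row counts bottom-up:
  S → 6
  γ[f; COUNT(*)→d](S) → 5
  γ[d; SUM(f)→a](γ[f; COUNT(*)→d](S)) → 2

E1 result:
d | a
1 | 2
2 | 7
E2 result:
d | a
1 | 16
2 | 7
Witness: (1, 2) appears 1× in E1 but 0× in E2.

no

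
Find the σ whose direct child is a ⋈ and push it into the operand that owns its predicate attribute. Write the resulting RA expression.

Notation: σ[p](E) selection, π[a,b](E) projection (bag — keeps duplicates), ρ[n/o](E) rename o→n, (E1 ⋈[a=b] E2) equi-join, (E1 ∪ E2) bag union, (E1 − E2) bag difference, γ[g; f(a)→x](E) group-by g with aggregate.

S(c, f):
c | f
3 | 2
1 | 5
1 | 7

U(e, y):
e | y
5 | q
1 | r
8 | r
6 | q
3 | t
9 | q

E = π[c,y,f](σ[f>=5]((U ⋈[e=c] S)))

σ filters on f, owned by the right side.
E' = π[c,y,f]((U ⋈[e=c] σ[f>=5](S)))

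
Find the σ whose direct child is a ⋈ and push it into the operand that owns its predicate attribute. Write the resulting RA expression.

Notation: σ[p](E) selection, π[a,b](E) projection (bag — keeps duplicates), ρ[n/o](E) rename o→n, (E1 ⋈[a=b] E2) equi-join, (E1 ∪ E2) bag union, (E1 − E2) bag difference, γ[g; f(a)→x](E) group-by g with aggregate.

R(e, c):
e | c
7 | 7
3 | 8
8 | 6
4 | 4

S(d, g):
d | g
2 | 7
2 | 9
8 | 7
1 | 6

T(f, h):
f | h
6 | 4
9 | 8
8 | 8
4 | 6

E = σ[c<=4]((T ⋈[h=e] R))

σ filters on c, owned by the right side.
E' = (T ⋈[h=e] σ[c<=4](R))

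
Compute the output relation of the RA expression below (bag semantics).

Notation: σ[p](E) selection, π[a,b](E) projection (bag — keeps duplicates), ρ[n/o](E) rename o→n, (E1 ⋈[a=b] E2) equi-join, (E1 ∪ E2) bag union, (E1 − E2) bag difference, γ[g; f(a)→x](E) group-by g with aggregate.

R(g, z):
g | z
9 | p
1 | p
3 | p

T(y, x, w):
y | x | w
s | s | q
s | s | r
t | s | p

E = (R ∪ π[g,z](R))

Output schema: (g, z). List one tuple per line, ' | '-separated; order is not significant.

Subexpression sizes:
  R → 3
  R → 3
  π[g,z](R) → 3
  (R ∪ π[g,z](R)) → 6

== RESULT ==
g | z
1 | p
1 | p
3 | p
3 | p
9 | p
9 | p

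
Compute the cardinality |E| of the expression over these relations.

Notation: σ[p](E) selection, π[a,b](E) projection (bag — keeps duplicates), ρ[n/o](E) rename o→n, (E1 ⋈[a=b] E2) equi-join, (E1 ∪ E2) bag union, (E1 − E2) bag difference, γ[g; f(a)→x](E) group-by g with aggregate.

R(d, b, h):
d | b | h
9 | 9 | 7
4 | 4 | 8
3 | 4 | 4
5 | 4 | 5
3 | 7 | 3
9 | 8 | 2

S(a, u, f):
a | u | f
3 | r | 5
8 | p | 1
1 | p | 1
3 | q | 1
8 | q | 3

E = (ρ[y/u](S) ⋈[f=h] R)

Per-node cardinality:
  S → 5
  ρ[y/u](S) → 5
  R → 6
  (ρ[y/u](S) ⋈[f=h] R) → 2

|E| = 2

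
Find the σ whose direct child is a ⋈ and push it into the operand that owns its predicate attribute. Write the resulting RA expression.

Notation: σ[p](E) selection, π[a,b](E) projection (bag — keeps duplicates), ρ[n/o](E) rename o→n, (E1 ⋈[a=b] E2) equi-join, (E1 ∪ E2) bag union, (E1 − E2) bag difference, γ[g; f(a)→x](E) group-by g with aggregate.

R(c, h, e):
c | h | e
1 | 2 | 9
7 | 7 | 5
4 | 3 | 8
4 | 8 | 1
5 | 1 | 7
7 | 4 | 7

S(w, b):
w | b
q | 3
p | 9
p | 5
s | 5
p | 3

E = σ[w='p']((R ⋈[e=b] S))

σ filters on w, owned by the right side.
E' = (R ⋈[e=b] σ[w='p'](S))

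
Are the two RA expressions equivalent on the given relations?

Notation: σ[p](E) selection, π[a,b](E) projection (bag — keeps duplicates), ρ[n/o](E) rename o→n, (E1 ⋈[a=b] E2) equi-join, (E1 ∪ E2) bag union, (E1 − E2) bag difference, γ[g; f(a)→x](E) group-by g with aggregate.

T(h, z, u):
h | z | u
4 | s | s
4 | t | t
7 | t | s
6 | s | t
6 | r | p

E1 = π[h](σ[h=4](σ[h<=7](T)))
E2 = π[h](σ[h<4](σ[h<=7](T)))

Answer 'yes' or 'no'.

E1 row counts bottom-up:
  T → 5
  σ[h<=7](T) → 5
  σ[h=4](σ[h<=7](T)) → 2
  π[h](σ[h=4](σ[h<=7](T))) → 2
E2 row counts bottom-up:
  T → 5
  σ[h<=7](T) → 5
  σ[h<4](σ[h<=7](T)) → 0
  π[h](σ[h<4](σ[h<=7](T))) → 0

E1 result:
h
4
4
E2 result:
h
(0 rows)
Witness: (4,) appears 2× in E1 but 0× in E2.

no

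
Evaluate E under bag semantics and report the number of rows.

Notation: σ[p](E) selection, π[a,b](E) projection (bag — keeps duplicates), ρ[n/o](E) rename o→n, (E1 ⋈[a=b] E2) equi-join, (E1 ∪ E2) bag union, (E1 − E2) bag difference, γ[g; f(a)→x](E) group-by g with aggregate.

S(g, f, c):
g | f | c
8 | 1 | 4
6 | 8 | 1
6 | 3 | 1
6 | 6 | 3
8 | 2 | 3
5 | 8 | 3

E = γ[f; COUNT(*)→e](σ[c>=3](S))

Per-node cardinality:
  S → 6
  σ[c>=3](S) → 4
  γ[f; COUNT(*)→e](σ[c>=3](S)) → 4

|E| = 4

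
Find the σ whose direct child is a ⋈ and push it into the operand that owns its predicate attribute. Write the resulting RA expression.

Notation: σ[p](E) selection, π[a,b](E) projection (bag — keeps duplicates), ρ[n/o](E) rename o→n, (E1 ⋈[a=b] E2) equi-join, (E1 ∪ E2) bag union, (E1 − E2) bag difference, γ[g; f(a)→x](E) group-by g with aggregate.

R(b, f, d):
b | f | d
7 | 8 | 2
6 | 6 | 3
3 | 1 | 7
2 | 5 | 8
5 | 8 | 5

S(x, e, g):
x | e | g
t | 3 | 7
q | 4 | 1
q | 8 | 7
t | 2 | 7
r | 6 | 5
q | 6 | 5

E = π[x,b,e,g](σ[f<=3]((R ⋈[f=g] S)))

σ filters on f, owned by the left side.
E' = π[x,b,e,g]((σ[f<=3](R) ⋈[f=g] S))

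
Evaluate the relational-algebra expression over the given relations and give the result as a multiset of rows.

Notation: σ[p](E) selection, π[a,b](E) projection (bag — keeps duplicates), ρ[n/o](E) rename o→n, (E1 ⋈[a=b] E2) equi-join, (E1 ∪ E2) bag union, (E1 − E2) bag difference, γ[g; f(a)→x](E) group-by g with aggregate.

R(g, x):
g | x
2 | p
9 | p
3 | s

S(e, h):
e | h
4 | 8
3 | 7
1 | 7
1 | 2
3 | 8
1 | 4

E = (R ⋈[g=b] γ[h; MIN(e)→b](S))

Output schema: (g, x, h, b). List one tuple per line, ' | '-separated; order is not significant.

Stepwise |·|:
  R → 3
  S → 6
  γ[h; MIN(e)→b](S) → 4
  (R ⋈[g=b] γ[h; MIN(e)→b](S)) → 1

== RESULT ==
g | x | h | b
3 | s | 8 | 3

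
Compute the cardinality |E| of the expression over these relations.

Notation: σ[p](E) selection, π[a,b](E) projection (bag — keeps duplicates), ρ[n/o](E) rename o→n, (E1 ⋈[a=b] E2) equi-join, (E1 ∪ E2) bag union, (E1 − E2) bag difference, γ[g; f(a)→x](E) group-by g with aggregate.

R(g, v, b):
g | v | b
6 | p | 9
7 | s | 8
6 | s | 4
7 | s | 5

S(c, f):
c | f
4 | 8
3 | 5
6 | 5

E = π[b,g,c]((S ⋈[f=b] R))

Stepwise |·|:
  S → 3
  R → 4
  (S ⋈[f=b] R) → 3
  π[b,g,c]((S ⋈[f=b] R)) → 3

|E| = 3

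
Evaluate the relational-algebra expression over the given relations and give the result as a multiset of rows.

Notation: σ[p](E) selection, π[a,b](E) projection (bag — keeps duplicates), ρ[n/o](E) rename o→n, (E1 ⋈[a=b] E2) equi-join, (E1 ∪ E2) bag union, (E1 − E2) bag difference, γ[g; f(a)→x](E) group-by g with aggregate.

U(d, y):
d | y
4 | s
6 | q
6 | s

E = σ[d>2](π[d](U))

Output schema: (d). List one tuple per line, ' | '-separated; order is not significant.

Per-node cardinality:
  U → 3
  π[d](U) → 3
  σ[d>2](π[d](U)) → 3

== RESULT ==
d
4
6
6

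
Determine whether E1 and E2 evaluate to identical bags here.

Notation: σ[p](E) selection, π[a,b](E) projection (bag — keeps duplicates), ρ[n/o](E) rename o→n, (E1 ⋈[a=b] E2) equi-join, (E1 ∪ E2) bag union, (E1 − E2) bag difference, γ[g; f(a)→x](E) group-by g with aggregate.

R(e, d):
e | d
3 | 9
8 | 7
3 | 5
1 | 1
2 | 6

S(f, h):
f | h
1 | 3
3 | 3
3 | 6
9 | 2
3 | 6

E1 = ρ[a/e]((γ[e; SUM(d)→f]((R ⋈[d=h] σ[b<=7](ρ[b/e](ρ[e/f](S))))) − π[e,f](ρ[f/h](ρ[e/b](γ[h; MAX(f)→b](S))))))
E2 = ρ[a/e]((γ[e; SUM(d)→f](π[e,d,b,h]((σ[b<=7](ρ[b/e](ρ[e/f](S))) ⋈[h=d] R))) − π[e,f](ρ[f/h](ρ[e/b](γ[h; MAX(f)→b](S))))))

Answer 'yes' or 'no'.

E1 row counts bottom-up:
  R → 5
  S → 5
  ρ[e/f](S) → 5
  ρ[b/e](ρ[e/f](S)) → 5
  σ[b<=7](ρ[b/e](ρ[e/f](S))) → 4
  (R ⋈[d=h] σ[b<=7](ρ[b/e](ρ[e/f](S)))) → 2
  γ[e; SUM(d)→f]((R ⋈[d=h] σ[b<=7](ρ[b/e](ρ[e/f](S))))) → 1
  S → 5
  γ[h; MAX(f)→b](S) → 3
  ρ[e/b](γ[h; MAX(f)→b](S)) → 3
  ρ[f/h](ρ[e/b](γ[h; MAX(f)→b](S))) → 3
  π[e,f](ρ[f/h](ρ[e/b](γ[h; MAX(f)→b](S)))) → 3
  (γ[e; SUM(d)→f]((R ⋈[d=h] σ[b<=7](ρ[b/e](ρ[e/f](S))))) − π[e,f](ρ[f/h](ρ[e/b](γ[h; MAX(f)→b](S))))) → 1
  ρ[a/e]((γ[e; SUM(d)→f]((R ⋈[d=h] σ[b<=7](ρ[b/e](ρ[e/f](S))))) − π[e,f](ρ[f/h](ρ[e/b](γ[h; MAX(f)→b](S)))))) → 1
E2 row counts bottom-up:
  S → 5
  ρ[e/f](S) → 5
  ρ[b/e](ρ[e/f](S)) → 5
  σ[b<=7](ρ[b/e](ρ[e/f](S))) → 4
  R → 5
  (σ[b<=7](ρ[b/e](ρ[e/f](S))) ⋈[h=d] R) → 2
  π[e,d,b,h]((σ[b<=7](ρ[b/e](ρ[e/f](S))) ⋈[h=d] R)) → 2
  γ[e; SUM(d)→f](π[e,d,b,h]((σ[b<=7](ρ[b/e](ρ[e/f](S))) ⋈[h=d] R))) → 1
  S → 5
  γ[h; MAX(f)→b](S) → 3
  ρ[e/b](γ[h; MAX(f)→b](S)) → 3
  ρ[f/h](ρ[e/b](γ[h; MAX(f)→b](S))) → 3
  π[e,f](ρ[f/h](ρ[e/b](γ[h; MAX(f)→b](S)))) → 3
  (γ[e; SUM(d)→f](π[e,d,b,h]((σ[b<=7](ρ[b/e](ρ[e/f](S))) ⋈[h=d] R))) − π[e,f](ρ[f/h](ρ[e/b](γ[h; MAX(f)→b](S))))) → 1
  ρ[a/e]((γ[e; SUM(d)→f](π[e,d,b,h]((σ[b<=7](ρ[b/e](ρ[e/f](S))) ⋈[h=d] R))) − π[e,f](ρ[f/h](ρ[e/b](γ[h; MAX(f)→b](S)))))) → 1

E1 and E2 produce the same multiset:
a | f
2 | 12

yes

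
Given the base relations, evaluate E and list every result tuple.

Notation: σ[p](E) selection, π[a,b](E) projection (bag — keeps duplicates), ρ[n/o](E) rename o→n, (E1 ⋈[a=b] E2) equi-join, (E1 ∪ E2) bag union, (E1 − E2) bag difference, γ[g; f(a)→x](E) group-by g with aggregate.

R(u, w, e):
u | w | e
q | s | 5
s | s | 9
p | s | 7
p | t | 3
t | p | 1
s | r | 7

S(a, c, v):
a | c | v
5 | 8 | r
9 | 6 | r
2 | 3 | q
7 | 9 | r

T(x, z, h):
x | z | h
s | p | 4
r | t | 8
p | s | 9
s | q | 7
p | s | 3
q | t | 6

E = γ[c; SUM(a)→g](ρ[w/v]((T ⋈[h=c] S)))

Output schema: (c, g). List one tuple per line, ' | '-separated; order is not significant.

Subexpression sizes:
  T → 6
  S → 4
  (T ⋈[h=c] S) → 4
  ρ[w/v]((T ⋈[h=c] S)) → 4
  γ[c; SUM(a)→g](ρ[w/v]((T ⋈[h=c] S))) → 4

== RESULT ==
c | g
3 | 2
6 | 9
8 | 5
9 | 7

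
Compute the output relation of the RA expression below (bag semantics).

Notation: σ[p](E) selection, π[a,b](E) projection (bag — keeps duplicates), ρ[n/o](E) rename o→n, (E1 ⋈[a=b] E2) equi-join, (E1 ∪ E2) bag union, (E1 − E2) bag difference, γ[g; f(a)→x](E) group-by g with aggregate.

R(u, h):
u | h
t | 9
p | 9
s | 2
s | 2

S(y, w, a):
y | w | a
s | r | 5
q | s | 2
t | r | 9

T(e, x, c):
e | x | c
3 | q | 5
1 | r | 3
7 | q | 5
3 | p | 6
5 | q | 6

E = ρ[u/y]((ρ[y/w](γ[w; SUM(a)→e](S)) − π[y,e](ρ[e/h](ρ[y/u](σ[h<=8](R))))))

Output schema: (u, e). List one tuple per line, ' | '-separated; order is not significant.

Per-node cardinality:
  S → 3
  γ[w; SUM(a)→e](S) → 2
  ρ[y/w](γ[w; SUM(a)→e](S)) → 2
  R → 4
  σ[h<=8](R) → 2
  ρ[y/u](σ[h<=8](R)) → 2
  ρ[e/h](ρ[y/u](σ[h<=8](R))) → 2
  π[y,e](ρ[e/h](ρ[y/u](σ[h<=8](R)))) → 2
  (ρ[y/w](γ[w; SUM(a)→e](S)) − π[y,e](ρ[e/h](ρ[y/u](σ[h<=8](R))))) → 1
  ρ[u/y]((ρ[y/w](γ[w; SUM(a)→e](S)) − π[y,e](ρ[e/h](ρ[y/u](σ[h<=8](R)))))) → 1

== RESULT ==
u | e
r | 14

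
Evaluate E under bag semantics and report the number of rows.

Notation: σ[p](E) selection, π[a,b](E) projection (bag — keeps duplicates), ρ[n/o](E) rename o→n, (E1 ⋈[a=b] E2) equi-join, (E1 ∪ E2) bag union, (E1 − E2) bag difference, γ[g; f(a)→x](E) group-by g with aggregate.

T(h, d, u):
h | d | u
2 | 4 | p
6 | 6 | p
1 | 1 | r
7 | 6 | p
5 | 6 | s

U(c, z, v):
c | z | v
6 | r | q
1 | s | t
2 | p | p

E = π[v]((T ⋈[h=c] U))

Row counts bottom-up:
  T → 5
  U → 3
  (T ⋈[h=c] U) → 3
  π[v]((T ⋈[h=c] U)) → 3

|E| = 3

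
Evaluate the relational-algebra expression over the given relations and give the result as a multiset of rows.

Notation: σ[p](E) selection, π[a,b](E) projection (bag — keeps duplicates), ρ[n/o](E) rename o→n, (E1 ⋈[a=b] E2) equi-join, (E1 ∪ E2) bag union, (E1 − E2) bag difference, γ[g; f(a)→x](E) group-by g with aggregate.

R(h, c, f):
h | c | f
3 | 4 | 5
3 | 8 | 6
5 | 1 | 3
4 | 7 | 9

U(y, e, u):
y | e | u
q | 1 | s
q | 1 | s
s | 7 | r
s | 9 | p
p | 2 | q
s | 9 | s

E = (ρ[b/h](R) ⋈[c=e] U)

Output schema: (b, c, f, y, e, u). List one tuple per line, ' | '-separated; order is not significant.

Per-node cardinality:
  R → 4
  ρ[b/h](R) → 4
  U → 6
  (ρ[b/h](R) ⋈[c=e] U) → 3

== RESULT ==
b | c | f | y | e | u
4 | 7 | 9 | s | 7 | r
5 | 1 | 3 | q | 1 | s
5 | 1 | 3 | q | 1 | s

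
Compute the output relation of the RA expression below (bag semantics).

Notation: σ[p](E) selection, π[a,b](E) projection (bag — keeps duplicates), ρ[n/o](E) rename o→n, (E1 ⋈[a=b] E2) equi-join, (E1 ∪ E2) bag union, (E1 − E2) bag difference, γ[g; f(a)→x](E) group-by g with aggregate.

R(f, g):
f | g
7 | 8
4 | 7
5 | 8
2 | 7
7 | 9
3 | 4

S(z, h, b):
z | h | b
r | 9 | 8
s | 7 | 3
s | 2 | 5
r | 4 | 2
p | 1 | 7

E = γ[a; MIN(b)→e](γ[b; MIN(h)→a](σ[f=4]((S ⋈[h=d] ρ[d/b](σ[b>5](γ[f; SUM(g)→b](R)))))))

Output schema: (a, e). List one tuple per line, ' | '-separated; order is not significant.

Subexpression sizes:
  S → 5
  R → 6
  γ[f; SUM(g)→b](R) → 5
  σ[b>5](γ[f; SUM(g)→b](R)) → 4
  ρ[d/b](σ[b>5](γ[f; SUM(g)→b](R))) → 4
  (S ⋈[h=d] ρ[d/b](σ[b>5](γ[f; SUM(g)→b](R)))) → 2
  σ[f=4]((S ⋈[h=d] ρ[d/b](σ[b>5](γ[f; SUM(g)→b](R))))) → 1
  γ[b; MIN(h)→a](σ[f=4]((S ⋈[h=d] ρ[d/b](σ[b>5](γ[f; SUM(g)→b](R)))))) → 1
  γ[a; MIN(b)→e](γ[b; MIN(h)→a](σ[f=4]((S ⋈[h=d] ρ[d/b](σ[b>5](γ[f; SUM(g)→b](R))))))) → 1

== RESULT ==
a | e
7 | 3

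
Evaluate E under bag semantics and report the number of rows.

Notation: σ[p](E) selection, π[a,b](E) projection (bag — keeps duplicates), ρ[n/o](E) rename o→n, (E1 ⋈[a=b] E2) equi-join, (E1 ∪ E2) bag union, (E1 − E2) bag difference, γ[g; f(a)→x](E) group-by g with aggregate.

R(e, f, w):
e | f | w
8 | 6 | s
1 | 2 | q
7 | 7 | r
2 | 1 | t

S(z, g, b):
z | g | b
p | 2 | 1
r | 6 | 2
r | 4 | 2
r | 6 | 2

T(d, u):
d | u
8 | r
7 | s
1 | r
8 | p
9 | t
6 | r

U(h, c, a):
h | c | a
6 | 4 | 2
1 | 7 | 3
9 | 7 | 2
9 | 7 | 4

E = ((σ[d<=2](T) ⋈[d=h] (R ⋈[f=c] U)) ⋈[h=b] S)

Subexpression sizes:
  T → 6
  σ[d<=2](T) → 1
  R → 4
  U → 4
  (R ⋈[f=c] U) → 3
  (σ[d<=2](T) ⋈[d=h] (R ⋈[f=c] U)) → 1
  S → 4
  ((σ[d<=2](T) ⋈[d=h] (R ⋈[f=c] U)) ⋈[h=b] S) → 1

|E| = 1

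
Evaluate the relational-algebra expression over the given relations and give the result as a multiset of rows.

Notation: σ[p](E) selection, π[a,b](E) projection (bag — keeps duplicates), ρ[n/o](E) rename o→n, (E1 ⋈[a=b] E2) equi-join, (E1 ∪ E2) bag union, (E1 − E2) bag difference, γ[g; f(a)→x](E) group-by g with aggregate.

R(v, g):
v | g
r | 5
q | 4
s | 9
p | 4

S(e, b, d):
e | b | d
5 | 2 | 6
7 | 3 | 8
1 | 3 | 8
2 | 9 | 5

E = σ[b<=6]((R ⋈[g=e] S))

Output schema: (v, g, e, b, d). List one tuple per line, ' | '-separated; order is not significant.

Stepwise |·|:
  R → 4
  S → 4
  (R ⋈[g=e] S) → 1
  σ[b<=6]((R ⋈[g=e] S)) → 1

== RESULT ==
v | g | e | b | d
r | 5 | 5 | 2 | 6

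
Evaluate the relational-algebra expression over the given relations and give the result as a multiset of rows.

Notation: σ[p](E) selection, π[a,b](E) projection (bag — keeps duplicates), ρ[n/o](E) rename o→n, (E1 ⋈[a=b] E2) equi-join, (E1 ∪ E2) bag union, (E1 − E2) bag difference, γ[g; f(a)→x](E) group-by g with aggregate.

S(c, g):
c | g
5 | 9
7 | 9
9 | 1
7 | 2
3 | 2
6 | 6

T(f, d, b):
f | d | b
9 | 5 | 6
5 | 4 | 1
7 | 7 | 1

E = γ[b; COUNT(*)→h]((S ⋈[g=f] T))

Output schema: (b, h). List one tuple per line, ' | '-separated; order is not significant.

Row counts bottom-up:
  S → 6
  T → 3
  (S ⋈[g=f] T) → 2
  γ[b; COUNT(*)→h]((S ⋈[g=f] T)) → 1

== RESULT ==
b | h
6 | 2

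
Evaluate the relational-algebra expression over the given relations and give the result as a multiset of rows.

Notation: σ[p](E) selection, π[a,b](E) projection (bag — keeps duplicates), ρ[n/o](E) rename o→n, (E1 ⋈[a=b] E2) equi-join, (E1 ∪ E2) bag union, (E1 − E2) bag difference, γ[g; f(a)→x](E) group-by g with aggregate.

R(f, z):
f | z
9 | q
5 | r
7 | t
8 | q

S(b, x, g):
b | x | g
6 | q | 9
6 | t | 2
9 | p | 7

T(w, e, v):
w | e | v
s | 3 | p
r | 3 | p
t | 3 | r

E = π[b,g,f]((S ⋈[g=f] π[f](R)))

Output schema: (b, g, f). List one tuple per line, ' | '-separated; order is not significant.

Row counts bottom-up:
  S → 3
  R → 4
  π[f](R) → 4
  (S ⋈[g=f] π[f](R)) → 2
  π[b,g,f]((S ⋈[g=f] π[f](R))) → 2

== RESULT ==
b | g | f
6 | 9 | 9
9 | 7 | 7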